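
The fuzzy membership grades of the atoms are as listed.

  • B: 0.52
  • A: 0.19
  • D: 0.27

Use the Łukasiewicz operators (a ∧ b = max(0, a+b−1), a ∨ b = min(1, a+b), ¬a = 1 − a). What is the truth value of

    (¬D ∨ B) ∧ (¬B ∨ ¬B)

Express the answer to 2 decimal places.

¬D = 1 − 0.27 = 0.73
¬D ∨ B = min(1, a+b) on (0.73, 0.52) = 1.00
¬B = 1 − 0.52 = 0.48
¬B = 1 − 0.52 = 0.48
¬B ∨ ¬B = min(1, a+b) on (0.48, 0.48) = 0.96
(¬D ∨ B) ∧ (¬B ∨ ¬B) = max(0, a+b−1) on (1.00, 0.96) = 0.96

0.96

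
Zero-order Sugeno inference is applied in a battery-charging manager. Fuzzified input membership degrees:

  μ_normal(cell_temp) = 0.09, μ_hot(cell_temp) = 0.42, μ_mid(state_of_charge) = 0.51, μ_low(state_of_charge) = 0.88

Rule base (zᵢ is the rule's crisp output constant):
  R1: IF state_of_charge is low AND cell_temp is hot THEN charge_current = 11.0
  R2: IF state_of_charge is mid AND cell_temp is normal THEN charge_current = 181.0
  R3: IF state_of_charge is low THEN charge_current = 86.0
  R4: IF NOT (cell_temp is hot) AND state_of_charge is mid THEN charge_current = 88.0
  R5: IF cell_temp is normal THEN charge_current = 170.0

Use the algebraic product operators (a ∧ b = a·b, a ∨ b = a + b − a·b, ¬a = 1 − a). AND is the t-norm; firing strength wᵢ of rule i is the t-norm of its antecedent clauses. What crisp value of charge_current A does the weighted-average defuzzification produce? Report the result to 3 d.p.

76.955

R1 (z=11.0): low=0.88, hot=0.42; AND[a·b] → w = 0.3696
R2 (z=181.0): mid=0.51, normal=0.09; AND[a·b] → w = 0.0459
R3 (z=86.0): low=0.88 → w = 0.8800
R4 (z=88.0): ¬hot=1−0.42=0.58, mid=0.51; AND[a·b] → w = 0.2958
R5 (z=170.0): normal=0.09 → w = 0.0900
Weighted average = (0.3696·11.0 + 0.0459·181.0 + 0.8800·86.0 + 0.2958·88.0 + 0.0900·170.0) / (0.3696 + 0.0459 + 0.8800 + 0.2958 + 0.0900)
  = 129.3839 / 1.6813 = 76.955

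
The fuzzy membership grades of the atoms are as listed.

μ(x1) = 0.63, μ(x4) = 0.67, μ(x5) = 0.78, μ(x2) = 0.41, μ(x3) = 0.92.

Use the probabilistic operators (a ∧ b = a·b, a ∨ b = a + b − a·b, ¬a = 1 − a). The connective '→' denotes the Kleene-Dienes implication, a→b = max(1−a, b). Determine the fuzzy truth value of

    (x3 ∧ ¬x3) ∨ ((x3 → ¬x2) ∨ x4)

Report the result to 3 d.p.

0.875

¬x3 = 1 − 0.9200 = 0.0800
x3 ∧ ¬x3 = a·b on (0.9200, 0.0800) = 0.0736
¬x2 = 1 − 0.4100 = 0.5900
x3 → ¬x2  [Kleene-Dienes: max(1−a, b)] with a=0.9200, b=0.5900 → 0.5900
(x3 → ¬x2) ∨ x4 = a + b − a·b on (0.5900, 0.6700) = 0.8647
(x3 ∧ ¬x3) ∨ ((x3 → ¬x2) ∨ x4) = a + b − a·b on (0.0736, 0.8647) = 0.8747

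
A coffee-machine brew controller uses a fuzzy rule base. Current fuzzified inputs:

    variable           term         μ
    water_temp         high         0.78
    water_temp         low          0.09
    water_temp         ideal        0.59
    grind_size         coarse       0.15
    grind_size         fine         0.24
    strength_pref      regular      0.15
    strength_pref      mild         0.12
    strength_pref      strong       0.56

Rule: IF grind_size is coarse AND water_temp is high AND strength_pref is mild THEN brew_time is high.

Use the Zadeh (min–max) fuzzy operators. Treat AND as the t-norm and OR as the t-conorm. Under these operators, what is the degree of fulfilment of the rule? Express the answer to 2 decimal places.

0.12

firing strength: coarse=0.15, high=0.78, mild=0.12; AND[min(a, b)] → w = 0.12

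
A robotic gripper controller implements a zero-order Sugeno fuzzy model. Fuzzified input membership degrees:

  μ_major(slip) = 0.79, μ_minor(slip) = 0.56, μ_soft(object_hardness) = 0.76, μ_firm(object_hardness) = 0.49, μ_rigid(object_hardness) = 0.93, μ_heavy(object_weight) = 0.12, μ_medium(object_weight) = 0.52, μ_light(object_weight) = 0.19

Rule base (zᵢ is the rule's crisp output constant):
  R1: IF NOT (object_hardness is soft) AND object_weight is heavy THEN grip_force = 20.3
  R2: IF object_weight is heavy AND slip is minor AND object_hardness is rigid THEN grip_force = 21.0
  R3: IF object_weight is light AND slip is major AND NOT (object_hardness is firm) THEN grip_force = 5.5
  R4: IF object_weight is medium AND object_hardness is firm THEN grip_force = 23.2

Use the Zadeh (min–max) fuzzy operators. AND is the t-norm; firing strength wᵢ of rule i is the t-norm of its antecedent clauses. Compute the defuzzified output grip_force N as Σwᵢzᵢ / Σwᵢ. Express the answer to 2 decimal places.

R1 (z=20.3): ¬soft=1−0.76=0.24, heavy=0.12; AND[min(a, b)] → w = 0.12
R2 (z=21.0): heavy=0.12, minor=0.56, rigid=0.93; AND[min(a, b)] → w = 0.12
R3 (z=5.5): light=0.19, major=0.79, ¬firm=1−0.49=0.51; AND[min(a, b)] → w = 0.19
R4 (z=23.2): medium=0.52, firm=0.49; AND[min(a, b)] → w = 0.49
Weighted average = (0.12·20.3 + 0.12·21.0 + 0.19·5.5 + 0.49·23.2) / (0.12 + 0.12 + 0.19 + 0.49)
  = 17.3690 / 0.9200 = 18.88

18.88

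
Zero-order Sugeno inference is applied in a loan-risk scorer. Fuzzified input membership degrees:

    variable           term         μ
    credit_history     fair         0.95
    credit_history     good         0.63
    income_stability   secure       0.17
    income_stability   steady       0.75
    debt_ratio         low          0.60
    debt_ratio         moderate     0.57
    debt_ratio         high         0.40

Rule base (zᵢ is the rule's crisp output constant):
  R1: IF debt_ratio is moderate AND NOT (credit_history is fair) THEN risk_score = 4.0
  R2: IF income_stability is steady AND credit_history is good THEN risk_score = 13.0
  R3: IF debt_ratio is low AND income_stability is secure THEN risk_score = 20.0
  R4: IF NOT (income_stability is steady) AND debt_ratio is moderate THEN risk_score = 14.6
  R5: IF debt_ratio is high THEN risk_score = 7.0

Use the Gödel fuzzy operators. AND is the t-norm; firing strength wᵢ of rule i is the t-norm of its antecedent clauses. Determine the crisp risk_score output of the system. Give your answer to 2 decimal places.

12.16

R1 (z=4.0): moderate=0.57, ¬fair=1−0.95=0.05; AND[min(a, b)] → w = 0.05
R2 (z=13.0): steady=0.75, good=0.63; AND[min(a, b)] → w = 0.63
R3 (z=20.0): low=0.60, secure=0.17; AND[min(a, b)] → w = 0.17
R4 (z=14.6): ¬steady=1−0.75=0.25, moderate=0.57; AND[min(a, b)] → w = 0.25
R5 (z=7.0): high=0.40 → w = 0.40
Weighted average = (0.05·4.0 + 0.63·13.0 + 0.17·20.0 + 0.25·14.6 + 0.40·7.0) / (0.05 + 0.63 + 0.17 + 0.25 + 0.40)
  = 18.2400 / 1.5000 = 12.16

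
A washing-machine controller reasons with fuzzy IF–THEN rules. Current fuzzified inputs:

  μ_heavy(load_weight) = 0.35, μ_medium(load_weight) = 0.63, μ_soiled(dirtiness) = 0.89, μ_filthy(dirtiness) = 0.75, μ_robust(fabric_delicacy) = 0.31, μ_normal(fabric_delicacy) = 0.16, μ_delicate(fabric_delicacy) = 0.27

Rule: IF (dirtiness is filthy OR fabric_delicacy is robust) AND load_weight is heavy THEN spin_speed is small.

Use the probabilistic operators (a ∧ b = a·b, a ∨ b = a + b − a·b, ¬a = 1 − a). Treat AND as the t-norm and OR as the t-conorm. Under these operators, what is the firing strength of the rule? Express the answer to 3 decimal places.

firing strength: (filthy=0.75 OR robust=0.31) = 0.8275; AND[a·b] with heavy=0.35 → w = 0.2896

0.290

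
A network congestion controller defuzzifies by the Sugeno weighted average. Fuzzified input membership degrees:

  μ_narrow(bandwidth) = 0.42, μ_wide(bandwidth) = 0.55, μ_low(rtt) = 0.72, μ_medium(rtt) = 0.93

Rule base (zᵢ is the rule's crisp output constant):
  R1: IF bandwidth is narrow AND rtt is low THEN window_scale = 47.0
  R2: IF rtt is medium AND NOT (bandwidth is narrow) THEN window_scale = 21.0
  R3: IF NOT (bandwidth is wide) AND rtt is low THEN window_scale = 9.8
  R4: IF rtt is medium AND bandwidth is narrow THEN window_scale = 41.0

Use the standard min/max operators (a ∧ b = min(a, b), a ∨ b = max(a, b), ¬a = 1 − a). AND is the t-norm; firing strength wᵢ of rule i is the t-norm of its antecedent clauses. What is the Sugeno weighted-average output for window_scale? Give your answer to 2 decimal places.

28.64

R1 (z=47.0): narrow=0.42, low=0.72; AND[min(a, b)] → w = 0.42
R2 (z=21.0): medium=0.93, ¬narrow=1−0.42=0.58; AND[min(a, b)] → w = 0.58
R3 (z=9.8): ¬wide=1−0.55=0.45, low=0.72; AND[min(a, b)] → w = 0.45
R4 (z=41.0): medium=0.93, narrow=0.42; AND[min(a, b)] → w = 0.42
Weighted average = (0.42·47.0 + 0.58·21.0 + 0.45·9.8 + 0.42·41.0) / (0.42 + 0.58 + 0.45 + 0.42)
  = 53.5500 / 1.8700 = 28.64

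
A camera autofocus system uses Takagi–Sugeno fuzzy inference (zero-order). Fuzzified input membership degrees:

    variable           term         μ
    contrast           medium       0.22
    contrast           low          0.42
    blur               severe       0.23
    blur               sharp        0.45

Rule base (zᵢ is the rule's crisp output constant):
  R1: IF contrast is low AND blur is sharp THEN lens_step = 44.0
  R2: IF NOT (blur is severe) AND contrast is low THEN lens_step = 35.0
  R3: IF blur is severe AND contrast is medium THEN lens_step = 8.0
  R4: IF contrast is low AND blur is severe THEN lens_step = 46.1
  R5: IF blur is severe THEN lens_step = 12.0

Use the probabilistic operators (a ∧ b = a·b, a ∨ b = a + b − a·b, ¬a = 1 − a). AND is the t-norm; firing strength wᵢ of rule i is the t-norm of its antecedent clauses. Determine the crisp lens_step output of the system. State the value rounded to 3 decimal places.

30.635

R1 (z=44.0): low=0.42, sharp=0.45; AND[a·b] → w = 0.1890
R2 (z=35.0): ¬severe=1−0.23=0.77, low=0.42; AND[a·b] → w = 0.3234
R3 (z=8.0): severe=0.23, medium=0.22; AND[a·b] → w = 0.0506
R4 (z=46.1): low=0.42, severe=0.23; AND[a·b] → w = 0.0966
R5 (z=12.0): severe=0.23 → w = 0.2300
Weighted average = (0.1890·44.0 + 0.3234·35.0 + 0.0506·8.0 + 0.0966·46.1 + 0.2300·12.0) / (0.1890 + 0.3234 + 0.0506 + 0.0966 + 0.2300)
  = 27.2531 / 0.8896 = 30.635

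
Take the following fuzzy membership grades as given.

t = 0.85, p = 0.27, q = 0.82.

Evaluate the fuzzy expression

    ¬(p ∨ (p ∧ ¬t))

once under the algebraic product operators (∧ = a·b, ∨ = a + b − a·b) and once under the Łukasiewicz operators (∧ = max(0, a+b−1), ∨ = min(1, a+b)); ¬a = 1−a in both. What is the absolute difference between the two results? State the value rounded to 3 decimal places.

0.030

Under algebraic product:
  ¬t = 1 − 0.8500 = 0.1500
  p ∧ ¬t = a·b on (0.2700, 0.1500) = 0.0405
  p ∨ (p ∧ ¬t) = a + b − a·b on (0.2700, 0.0405) = 0.2996
  ¬(p ∨ (p ∧ ¬t)) = 1 − 0.2996 = 0.7004
  → value = 0.7004
Under Łukasiewicz:
  ¬t = 1 − 0.85 = 0.15
  p ∧ ¬t = max(0, a+b−1) on (0.27, 0.15) = 0.00
  p ∨ (p ∧ ¬t) = min(1, a+b) on (0.27, 0.00) = 0.27
  ¬(p ∨ (p ∧ ¬t)) = 1 − 0.27 = 0.73
  → value = 0.7300
|0.7004 − 0.7300| = 0.030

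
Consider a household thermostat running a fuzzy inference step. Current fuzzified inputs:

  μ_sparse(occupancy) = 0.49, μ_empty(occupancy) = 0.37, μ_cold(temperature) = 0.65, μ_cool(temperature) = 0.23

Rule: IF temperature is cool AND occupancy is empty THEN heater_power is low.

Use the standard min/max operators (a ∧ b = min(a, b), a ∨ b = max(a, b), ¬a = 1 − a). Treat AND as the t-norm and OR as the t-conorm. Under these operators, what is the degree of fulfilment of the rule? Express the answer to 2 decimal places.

firing strength: cool=0.23, empty=0.37; AND[min(a, b)] → w = 0.23

0.23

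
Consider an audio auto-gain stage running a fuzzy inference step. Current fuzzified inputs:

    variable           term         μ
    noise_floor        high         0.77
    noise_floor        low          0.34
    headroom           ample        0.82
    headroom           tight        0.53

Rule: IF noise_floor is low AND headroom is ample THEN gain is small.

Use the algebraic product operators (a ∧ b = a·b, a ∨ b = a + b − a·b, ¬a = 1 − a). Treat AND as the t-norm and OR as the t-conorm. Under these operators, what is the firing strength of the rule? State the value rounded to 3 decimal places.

0.279

firing strength: low=0.34, ample=0.82; AND[a·b] → w = 0.2788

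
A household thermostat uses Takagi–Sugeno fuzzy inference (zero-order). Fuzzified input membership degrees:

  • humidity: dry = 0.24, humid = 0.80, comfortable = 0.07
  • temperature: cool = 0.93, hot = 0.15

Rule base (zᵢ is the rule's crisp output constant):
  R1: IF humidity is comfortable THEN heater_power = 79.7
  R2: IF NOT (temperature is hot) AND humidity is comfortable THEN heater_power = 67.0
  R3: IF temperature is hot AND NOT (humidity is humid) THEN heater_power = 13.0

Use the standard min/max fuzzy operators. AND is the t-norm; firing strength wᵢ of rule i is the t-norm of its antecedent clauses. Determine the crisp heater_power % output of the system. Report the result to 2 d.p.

42.13

R1 (z=79.7): comfortable=0.07 → w = 0.07
R2 (z=67.0): ¬hot=1−0.15=0.85, comfortable=0.07; AND[min(a, b)] → w = 0.07
R3 (z=13.0): hot=0.15, ¬humid=1−0.80=0.20; AND[min(a, b)] → w = 0.15
Weighted average = (0.07·79.7 + 0.07·67.0 + 0.15·13.0) / (0.07 + 0.07 + 0.15)
  = 12.2190 / 0.2900 = 42.13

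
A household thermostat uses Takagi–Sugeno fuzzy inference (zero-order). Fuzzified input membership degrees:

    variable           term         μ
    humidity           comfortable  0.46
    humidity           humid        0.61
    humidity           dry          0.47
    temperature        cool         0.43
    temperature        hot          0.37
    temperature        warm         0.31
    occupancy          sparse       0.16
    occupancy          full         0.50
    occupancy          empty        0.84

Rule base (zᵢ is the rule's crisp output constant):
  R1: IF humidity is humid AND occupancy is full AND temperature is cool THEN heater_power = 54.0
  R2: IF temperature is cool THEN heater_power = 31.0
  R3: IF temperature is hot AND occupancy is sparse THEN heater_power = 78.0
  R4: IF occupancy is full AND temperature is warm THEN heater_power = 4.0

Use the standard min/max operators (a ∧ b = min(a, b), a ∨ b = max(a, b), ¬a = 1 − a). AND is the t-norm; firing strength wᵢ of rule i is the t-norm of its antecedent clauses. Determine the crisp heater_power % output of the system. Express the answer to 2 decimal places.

R1 (z=54.0): humid=0.61, full=0.50, cool=0.43; AND[min(a, b)] → w = 0.43
R2 (z=31.0): cool=0.43 → w = 0.43
R3 (z=78.0): hot=0.37, sparse=0.16; AND[min(a, b)] → w = 0.16
R4 (z=4.0): full=0.50, warm=0.31; AND[min(a, b)] → w = 0.31
Weighted average = (0.43·54.0 + 0.43·31.0 + 0.16·78.0 + 0.31·4.0) / (0.43 + 0.43 + 0.16 + 0.31)
  = 50.2700 / 1.3300 = 37.80

37.80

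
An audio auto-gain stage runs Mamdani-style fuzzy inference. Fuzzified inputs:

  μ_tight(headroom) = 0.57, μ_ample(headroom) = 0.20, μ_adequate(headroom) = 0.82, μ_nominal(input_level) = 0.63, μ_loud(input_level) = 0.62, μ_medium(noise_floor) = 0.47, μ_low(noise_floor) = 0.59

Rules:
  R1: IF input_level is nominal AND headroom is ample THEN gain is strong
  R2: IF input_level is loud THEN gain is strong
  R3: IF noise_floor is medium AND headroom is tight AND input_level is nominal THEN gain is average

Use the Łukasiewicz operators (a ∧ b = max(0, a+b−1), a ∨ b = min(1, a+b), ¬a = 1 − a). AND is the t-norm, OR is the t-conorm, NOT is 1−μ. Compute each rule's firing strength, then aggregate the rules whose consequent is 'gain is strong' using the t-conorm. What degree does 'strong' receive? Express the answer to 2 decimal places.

R1: nominal=0.63, ample=0.20; AND[max(0, a+b−1)] → w = 0.00
R2: loud=0.62 → w = 0.62
R3: medium=0.47, tight=0.57, nominal=0.63; AND[max(0, a+b−1)] → w = 0.00
Rules with consequent 'strong': {R1, R2} → strengths 0.00, 0.62
Aggregate via t-conorm [min(1, a+b)]: 0.62

0.62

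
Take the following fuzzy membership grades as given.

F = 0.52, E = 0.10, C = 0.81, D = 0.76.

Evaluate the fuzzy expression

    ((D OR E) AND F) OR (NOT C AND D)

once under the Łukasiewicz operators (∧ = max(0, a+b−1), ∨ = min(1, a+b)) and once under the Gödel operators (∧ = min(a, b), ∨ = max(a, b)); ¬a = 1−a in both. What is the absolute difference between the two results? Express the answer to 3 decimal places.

0.140

Under Łukasiewicz:
  D OR E = min(1, a+b) on (0.76, 0.10) = 0.86
  (D OR E) AND F = max(0, a+b−1) on (0.86, 0.52) = 0.38
  NOT C = 1 − 0.81 = 0.19
  NOT C AND D = max(0, a+b−1) on (0.19, 0.76) = 0.00
  ((D OR E) AND F) OR (NOT C AND D) = min(1, a+b) on (0.38, 0.00) = 0.38
  → value = 0.3800
Under Gödel:
  D OR E = max(a, b) on (0.76, 0.10) = 0.76
  (D OR E) AND F = min(a, b) on (0.76, 0.52) = 0.52
  NOT C = 1 − 0.81 = 0.19
  NOT C AND D = min(a, b) on (0.19, 0.76) = 0.19
  ((D OR E) AND F) OR (NOT C AND D) = max(a, b) on (0.52, 0.19) = 0.52
  → value = 0.5200
|0.3800 − 0.5200| = 0.140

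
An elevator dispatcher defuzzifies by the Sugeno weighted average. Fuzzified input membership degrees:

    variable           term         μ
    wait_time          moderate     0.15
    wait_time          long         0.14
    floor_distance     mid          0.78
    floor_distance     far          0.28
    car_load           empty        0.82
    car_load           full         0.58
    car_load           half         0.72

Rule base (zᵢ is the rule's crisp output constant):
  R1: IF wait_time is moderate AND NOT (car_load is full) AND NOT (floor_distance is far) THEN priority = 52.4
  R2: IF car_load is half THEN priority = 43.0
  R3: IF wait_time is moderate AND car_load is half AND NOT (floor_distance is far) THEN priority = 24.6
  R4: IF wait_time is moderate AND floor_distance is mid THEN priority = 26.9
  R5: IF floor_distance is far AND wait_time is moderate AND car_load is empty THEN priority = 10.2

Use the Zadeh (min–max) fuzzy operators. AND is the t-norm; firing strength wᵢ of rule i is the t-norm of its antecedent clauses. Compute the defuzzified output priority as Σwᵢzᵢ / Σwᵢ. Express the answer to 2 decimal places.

36.42

R1 (z=52.4): moderate=0.15, ¬full=1−0.58=0.42, ¬far=1−0.28=0.72; AND[min(a, b)] → w = 0.15
R2 (z=43.0): half=0.72 → w = 0.72
R3 (z=24.6): moderate=0.15, half=0.72, ¬far=1−0.28=0.72; AND[min(a, b)] → w = 0.15
R4 (z=26.9): moderate=0.15, mid=0.78; AND[min(a, b)] → w = 0.15
R5 (z=10.2): far=0.28, moderate=0.15, empty=0.82; AND[min(a, b)] → w = 0.15
Weighted average = (0.15·52.4 + 0.72·43.0 + 0.15·24.6 + 0.15·26.9 + 0.15·10.2) / (0.15 + 0.72 + 0.15 + 0.15 + 0.15)
  = 48.0750 / 1.3200 = 36.42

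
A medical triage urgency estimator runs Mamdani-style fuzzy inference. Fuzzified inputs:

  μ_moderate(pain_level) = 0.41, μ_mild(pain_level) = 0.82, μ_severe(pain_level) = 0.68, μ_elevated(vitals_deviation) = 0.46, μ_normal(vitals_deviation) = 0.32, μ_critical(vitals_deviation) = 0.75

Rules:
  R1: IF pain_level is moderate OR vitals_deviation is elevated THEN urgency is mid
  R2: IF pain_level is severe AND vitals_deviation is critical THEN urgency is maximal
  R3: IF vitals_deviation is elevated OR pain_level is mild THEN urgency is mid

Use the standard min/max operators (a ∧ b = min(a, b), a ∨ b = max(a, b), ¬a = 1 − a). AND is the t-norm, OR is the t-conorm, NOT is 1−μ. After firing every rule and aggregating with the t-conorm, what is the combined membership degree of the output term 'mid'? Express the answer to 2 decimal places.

0.82

R1: moderate=0.41, elevated=0.46; OR[max(a, b)] → w = 0.46
R2: severe=0.68, critical=0.75; AND[min(a, b)] → w = 0.68
R3: elevated=0.46, mild=0.82; OR[max(a, b)] → w = 0.82
Rules with consequent 'mid': {R1, R3} → strengths 0.46, 0.82
Aggregate via t-conorm [max(a, b)]: 0.82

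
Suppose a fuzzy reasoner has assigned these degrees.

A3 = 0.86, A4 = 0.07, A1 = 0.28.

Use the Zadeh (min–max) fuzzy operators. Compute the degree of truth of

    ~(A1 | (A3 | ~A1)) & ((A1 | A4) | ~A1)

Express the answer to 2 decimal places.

~A1 = 1 − 0.28 = 0.72
A3 | ~A1 = max(a, b) on (0.86, 0.72) = 0.86
A1 | (A3 | ~A1) = max(a, b) on (0.28, 0.86) = 0.86
~(A1 | (A3 | ~A1)) = 1 − 0.86 = 0.14
A1 | A4 = max(a, b) on (0.28, 0.07) = 0.28
~A1 = 1 − 0.28 = 0.72
(A1 | A4) | ~A1 = max(a, b) on (0.28, 0.72) = 0.72
~(A1 | (A3 | ~A1)) & ((A1 | A4) | ~A1) = min(a, b) on (0.14, 0.72) = 0.14

0.14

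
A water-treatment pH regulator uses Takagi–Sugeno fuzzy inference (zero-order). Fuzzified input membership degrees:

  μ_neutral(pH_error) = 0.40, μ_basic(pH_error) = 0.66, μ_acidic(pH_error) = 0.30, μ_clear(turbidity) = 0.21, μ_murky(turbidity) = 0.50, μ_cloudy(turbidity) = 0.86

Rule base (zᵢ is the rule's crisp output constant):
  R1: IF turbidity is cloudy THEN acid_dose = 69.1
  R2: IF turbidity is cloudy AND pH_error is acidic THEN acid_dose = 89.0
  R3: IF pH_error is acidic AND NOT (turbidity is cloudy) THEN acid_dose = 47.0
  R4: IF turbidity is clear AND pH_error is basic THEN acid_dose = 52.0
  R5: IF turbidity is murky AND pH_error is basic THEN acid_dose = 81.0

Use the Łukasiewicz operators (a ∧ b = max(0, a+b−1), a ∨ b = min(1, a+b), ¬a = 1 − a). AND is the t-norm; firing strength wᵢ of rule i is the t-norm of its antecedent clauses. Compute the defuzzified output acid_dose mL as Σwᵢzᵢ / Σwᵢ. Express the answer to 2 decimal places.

73.41

R1 (z=69.1): cloudy=0.86 → w = 0.86
R2 (z=89.0): cloudy=0.86, acidic=0.30; AND[max(0, a+b−1)] → w = 0.16
R3 (z=47.0): acidic=0.30, ¬cloudy=1−0.86=0.14; AND[max(0, a+b−1)] → w = 0.00
R4 (z=52.0): clear=0.21, basic=0.66; AND[max(0, a+b−1)] → w = 0.00
R5 (z=81.0): murky=0.50, basic=0.66; AND[max(0, a+b−1)] → w = 0.16
Weighted average = (0.86·69.1 + 0.16·89.0 + 0.00·47.0 + 0.00·52.0 + 0.16·81.0) / (0.86 + 0.16 + 0.00 + 0.00 + 0.16)
  = 86.6260 / 1.1800 = 73.41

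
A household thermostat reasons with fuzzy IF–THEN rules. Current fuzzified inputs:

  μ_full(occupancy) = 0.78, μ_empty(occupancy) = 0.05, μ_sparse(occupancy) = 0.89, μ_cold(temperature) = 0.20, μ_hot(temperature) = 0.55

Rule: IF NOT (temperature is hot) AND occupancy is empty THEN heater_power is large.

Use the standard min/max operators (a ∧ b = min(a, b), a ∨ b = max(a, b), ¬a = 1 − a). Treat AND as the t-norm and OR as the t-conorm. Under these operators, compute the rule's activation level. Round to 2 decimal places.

0.05

firing strength: ¬hot=1−0.55=0.45, empty=0.05; AND[min(a, b)] → w = 0.05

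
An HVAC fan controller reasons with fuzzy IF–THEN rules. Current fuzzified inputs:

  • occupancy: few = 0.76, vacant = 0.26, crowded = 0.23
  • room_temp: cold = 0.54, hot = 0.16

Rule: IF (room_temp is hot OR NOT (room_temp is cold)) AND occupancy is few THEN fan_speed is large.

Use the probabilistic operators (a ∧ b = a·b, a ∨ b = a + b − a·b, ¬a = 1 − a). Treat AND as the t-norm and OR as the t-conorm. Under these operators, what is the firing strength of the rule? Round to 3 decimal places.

0.415

firing strength: (hot=0.16 OR ¬cold=1−0.54=0.46) = 0.5464; AND[a·b] with few=0.76 → w = 0.4153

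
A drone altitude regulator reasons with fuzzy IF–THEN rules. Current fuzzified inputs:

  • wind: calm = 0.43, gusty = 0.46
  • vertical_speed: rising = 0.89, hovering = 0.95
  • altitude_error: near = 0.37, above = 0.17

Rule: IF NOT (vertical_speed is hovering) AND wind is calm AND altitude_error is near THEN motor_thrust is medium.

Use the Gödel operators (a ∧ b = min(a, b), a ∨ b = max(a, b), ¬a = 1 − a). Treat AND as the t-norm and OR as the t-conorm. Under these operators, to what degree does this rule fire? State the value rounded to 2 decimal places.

firing strength: ¬hovering=1−0.95=0.05, calm=0.43, near=0.37; AND[min(a, b)] → w = 0.05

0.05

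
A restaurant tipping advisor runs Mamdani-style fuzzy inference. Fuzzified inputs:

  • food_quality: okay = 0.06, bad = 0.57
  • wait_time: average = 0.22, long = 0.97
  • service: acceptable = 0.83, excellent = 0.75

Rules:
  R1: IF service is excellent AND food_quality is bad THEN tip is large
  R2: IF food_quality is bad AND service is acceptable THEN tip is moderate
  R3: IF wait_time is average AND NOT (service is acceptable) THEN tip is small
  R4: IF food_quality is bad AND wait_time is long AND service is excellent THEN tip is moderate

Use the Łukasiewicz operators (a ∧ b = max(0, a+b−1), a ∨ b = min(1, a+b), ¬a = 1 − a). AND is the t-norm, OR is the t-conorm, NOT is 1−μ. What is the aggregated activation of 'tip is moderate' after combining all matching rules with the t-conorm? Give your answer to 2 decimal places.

0.69

R1: excellent=0.75, bad=0.57; AND[max(0, a+b−1)] → w = 0.32
R2: bad=0.57, acceptable=0.83; AND[max(0, a+b−1)] → w = 0.40
R3: average=0.22, ¬acceptable=1−0.83=0.17; AND[max(0, a+b−1)] → w = 0.00
R4: bad=0.57, long=0.97, excellent=0.75; AND[max(0, a+b−1)] → w = 0.29
Rules with consequent 'moderate': {R2, R4} → strengths 0.40, 0.29
Aggregate via t-conorm [min(1, a+b)]: 0.69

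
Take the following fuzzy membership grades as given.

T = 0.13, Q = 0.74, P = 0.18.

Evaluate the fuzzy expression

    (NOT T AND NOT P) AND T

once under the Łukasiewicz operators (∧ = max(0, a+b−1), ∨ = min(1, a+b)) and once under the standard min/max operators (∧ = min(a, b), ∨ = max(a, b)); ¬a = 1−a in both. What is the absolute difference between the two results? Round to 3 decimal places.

Under Łukasiewicz:
  NOT T = 1 − 0.13 = 0.87
  NOT P = 1 − 0.18 = 0.82
  NOT T AND NOT P = max(0, a+b−1) on (0.87, 0.82) = 0.69
  (NOT T AND NOT P) AND T = max(0, a+b−1) on (0.69, 0.13) = 0.00
  → value = 0.0000
Under standard min/max:
  NOT T = 1 − 0.13 = 0.87
  NOT P = 1 − 0.18 = 0.82
  NOT T AND NOT P = min(a, b) on (0.87, 0.82) = 0.82
  (NOT T AND NOT P) AND T = min(a, b) on (0.82, 0.13) = 0.13
  → value = 0.1300
|0.0000 − 0.1300| = 0.130

0.130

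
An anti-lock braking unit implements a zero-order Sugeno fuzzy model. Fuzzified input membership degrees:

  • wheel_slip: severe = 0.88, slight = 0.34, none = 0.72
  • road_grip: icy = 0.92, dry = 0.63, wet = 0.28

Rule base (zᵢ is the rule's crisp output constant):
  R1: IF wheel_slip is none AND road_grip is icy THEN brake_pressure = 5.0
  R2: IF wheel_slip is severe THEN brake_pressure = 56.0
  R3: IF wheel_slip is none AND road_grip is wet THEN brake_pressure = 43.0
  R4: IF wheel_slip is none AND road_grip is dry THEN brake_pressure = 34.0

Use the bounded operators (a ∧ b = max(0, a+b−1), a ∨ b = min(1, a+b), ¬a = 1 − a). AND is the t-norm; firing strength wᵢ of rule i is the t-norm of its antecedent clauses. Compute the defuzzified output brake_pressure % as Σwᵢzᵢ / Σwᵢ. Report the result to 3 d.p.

34.428

R1 (z=5.0): none=0.72, icy=0.92; AND[max(0, a+b−1)] → w = 0.64
R2 (z=56.0): severe=0.88 → w = 0.88
R3 (z=43.0): none=0.72, wet=0.28; AND[max(0, a+b−1)] → w = 0.00
R4 (z=34.0): none=0.72, dry=0.63; AND[max(0, a+b−1)] → w = 0.35
Weighted average = (0.64·5.0 + 0.88·56.0 + 0.00·43.0 + 0.35·34.0) / (0.64 + 0.88 + 0.00 + 0.35)
  = 64.3800 / 1.8700 = 34.428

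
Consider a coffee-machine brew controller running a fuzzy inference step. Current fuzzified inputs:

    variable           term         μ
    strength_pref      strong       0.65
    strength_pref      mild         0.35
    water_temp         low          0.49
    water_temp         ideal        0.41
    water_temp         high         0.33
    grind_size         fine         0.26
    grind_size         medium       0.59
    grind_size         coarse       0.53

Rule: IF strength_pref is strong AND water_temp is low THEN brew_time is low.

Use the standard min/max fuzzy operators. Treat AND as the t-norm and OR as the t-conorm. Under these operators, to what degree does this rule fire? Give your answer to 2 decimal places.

0.49

firing strength: strong=0.65, low=0.49; AND[min(a, b)] → w = 0.49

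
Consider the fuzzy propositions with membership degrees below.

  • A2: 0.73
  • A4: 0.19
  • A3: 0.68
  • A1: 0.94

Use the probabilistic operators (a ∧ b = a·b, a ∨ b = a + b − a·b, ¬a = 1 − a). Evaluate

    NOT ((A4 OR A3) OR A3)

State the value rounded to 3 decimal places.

0.083

A4 OR A3 = a + b − a·b on (0.1900, 0.6800) = 0.7408
(A4 OR A3) OR A3 = a + b − a·b on (0.7408, 0.6800) = 0.9171
NOT ((A4 OR A3) OR A3) = 1 − 0.9171 = 0.0829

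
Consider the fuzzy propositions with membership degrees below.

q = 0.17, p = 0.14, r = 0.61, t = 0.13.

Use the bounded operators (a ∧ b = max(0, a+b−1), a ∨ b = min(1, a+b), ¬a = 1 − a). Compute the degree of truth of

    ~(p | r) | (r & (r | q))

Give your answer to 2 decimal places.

0.64

p | r = min(1, a+b) on (0.14, 0.61) = 0.75
~(p | r) = 1 − 0.75 = 0.25
r | q = min(1, a+b) on (0.61, 0.17) = 0.78
r & (r | q) = max(0, a+b−1) on (0.61, 0.78) = 0.39
~(p | r) | (r & (r | q)) = min(1, a+b) on (0.25, 0.39) = 0.64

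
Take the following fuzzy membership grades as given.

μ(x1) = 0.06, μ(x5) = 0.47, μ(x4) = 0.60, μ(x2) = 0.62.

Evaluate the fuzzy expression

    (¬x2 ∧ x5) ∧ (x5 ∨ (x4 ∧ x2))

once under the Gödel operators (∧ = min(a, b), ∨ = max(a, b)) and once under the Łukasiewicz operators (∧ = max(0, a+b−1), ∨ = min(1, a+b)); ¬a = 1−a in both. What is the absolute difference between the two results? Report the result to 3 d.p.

0.380

Under Gödel:
  ¬x2 = 1 − 0.62 = 0.38
  ¬x2 ∧ x5 = min(a, b) on (0.38, 0.47) = 0.38
  x4 ∧ x2 = min(a, b) on (0.60, 0.62) = 0.60
  x5 ∨ (x4 ∧ x2) = max(a, b) on (0.47, 0.60) = 0.60
  (¬x2 ∧ x5) ∧ (x5 ∨ (x4 ∧ x2)) = min(a, b) on (0.38, 0.60) = 0.38
  → value = 0.3800
Under Łukasiewicz:
  ¬x2 = 1 − 0.62 = 0.38
  ¬x2 ∧ x5 = max(0, a+b−1) on (0.38, 0.47) = 0.00
  x4 ∧ x2 = max(0, a+b−1) on (0.60, 0.62) = 0.22
  x5 ∨ (x4 ∧ x2) = min(1, a+b) on (0.47, 0.22) = 0.69
  (¬x2 ∧ x5) ∧ (x5 ∨ (x4 ∧ x2)) = max(0, a+b−1) on (0.00, 0.69) = 0.00
  → value = 0.0000
|0.3800 − 0.0000| = 0.380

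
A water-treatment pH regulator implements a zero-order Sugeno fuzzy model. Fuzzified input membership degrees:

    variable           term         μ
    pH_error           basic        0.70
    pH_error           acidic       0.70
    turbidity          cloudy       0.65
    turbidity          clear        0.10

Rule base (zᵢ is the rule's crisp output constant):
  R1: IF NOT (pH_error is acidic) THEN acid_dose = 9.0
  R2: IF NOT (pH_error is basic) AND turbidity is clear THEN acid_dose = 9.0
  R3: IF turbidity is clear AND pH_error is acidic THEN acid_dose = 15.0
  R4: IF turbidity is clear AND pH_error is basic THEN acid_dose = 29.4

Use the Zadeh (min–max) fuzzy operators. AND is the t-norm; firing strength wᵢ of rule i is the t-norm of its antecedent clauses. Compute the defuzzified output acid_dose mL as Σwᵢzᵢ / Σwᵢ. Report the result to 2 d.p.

R1 (z=9.0): ¬acidic=1−0.70=0.30 → w = 0.30
R2 (z=9.0): ¬basic=1−0.70=0.30, clear=0.10; AND[min(a, b)] → w = 0.10
R3 (z=15.0): clear=0.10, acidic=0.70; AND[min(a, b)] → w = 0.10
R4 (z=29.4): clear=0.10, basic=0.70; AND[min(a, b)] → w = 0.10
Weighted average = (0.30·9.0 + 0.10·9.0 + 0.10·15.0 + 0.10·29.4) / (0.30 + 0.10 + 0.10 + 0.10)
  = 8.0400 / 0.6000 = 13.40

13.40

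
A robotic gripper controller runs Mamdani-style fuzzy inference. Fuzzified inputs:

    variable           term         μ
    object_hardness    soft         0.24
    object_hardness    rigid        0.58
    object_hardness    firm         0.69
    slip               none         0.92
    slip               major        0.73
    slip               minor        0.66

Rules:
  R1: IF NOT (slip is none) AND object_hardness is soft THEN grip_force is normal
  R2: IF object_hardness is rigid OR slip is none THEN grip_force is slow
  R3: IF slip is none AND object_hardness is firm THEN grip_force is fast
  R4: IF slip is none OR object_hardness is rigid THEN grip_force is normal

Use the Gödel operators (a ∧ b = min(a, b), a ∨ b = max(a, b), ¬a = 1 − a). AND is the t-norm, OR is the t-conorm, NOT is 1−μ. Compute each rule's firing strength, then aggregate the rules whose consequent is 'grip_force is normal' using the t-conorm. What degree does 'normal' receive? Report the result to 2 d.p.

R1: ¬none=1−0.92=0.08, soft=0.24; AND[min(a, b)] → w = 0.08
R2: rigid=0.58, none=0.92; OR[max(a, b)] → w = 0.92
R3: none=0.92, firm=0.69; AND[min(a, b)] → w = 0.69
R4: none=0.92, rigid=0.58; OR[max(a, b)] → w = 0.92
Rules with consequent 'normal': {R1, R4} → strengths 0.08, 0.92
Aggregate via t-conorm [max(a, b)]: 0.92

0.92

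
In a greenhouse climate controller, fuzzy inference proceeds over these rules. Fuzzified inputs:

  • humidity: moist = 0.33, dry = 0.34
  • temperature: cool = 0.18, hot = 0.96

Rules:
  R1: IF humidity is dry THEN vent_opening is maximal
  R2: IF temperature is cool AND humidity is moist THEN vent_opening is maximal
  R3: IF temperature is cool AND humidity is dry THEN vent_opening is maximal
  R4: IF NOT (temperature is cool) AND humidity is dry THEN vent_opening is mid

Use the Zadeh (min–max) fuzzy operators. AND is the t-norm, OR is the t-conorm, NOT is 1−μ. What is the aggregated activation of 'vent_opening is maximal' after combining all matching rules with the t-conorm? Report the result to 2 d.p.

0.34

R1: dry=0.34 → w = 0.34
R2: cool=0.18, moist=0.33; AND[min(a, b)] → w = 0.18
R3: cool=0.18, dry=0.34; AND[min(a, b)] → w = 0.18
R4: ¬cool=1−0.18=0.82, dry=0.34; AND[min(a, b)] → w = 0.34
Rules with consequent 'maximal': {R1, R2, R3} → strengths 0.34, 0.18, 0.18
Aggregate via t-conorm [max(a, b)]: 0.34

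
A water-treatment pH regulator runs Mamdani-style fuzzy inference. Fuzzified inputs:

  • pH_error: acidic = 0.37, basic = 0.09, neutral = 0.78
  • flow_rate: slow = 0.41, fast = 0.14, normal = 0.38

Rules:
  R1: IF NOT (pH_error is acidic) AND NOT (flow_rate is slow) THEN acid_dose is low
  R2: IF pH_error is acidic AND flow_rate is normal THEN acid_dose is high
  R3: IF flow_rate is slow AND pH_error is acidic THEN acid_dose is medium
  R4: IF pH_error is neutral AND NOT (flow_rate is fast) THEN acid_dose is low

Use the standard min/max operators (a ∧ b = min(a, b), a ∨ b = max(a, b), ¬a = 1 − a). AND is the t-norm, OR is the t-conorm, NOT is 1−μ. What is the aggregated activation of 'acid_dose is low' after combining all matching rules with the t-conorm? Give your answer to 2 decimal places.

0.78

R1: ¬acidic=1−0.37=0.63, ¬slow=1−0.41=0.59; AND[min(a, b)] → w = 0.59
R2: acidic=0.37, normal=0.38; AND[min(a, b)] → w = 0.37
R3: slow=0.41, acidic=0.37; AND[min(a, b)] → w = 0.37
R4: neutral=0.78, ¬fast=1−0.14=0.86; AND[min(a, b)] → w = 0.78
Rules with consequent 'low': {R1, R4} → strengths 0.59, 0.78
Aggregate via t-conorm [max(a, b)]: 0.78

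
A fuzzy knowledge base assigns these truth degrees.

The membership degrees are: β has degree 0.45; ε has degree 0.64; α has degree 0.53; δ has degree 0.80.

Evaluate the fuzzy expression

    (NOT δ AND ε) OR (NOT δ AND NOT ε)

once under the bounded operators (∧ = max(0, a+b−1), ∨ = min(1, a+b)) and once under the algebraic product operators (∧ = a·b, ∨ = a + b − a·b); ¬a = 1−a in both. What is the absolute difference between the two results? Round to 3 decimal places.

0.191

Under bounded:
  NOT δ = 1 − 0.80 = 0.20
  NOT δ AND ε = max(0, a+b−1) on (0.20, 0.64) = 0.00
  NOT δ = 1 − 0.80 = 0.20
  NOT ε = 1 − 0.64 = 0.36
  NOT δ AND NOT ε = max(0, a+b−1) on (0.20, 0.36) = 0.00
  (NOT δ AND ε) OR (NOT δ AND NOT ε) = min(1, a+b) on (0.00, 0.00) = 0.00
  → value = 0.0000
Under algebraic product:
  NOT δ = 1 − 0.8000 = 0.2000
  NOT δ AND ε = a·b on (0.2000, 0.6400) = 0.1280
  NOT δ = 1 − 0.8000 = 0.2000
  NOT ε = 1 − 0.6400 = 0.3600
  NOT δ AND NOT ε = a·b on (0.2000, 0.3600) = 0.0720
  (NOT δ AND ε) OR (NOT δ AND NOT ε) = a + b − a·b on (0.1280, 0.0720) = 0.1908
  → value = 0.1908
|0.0000 − 0.1908| = 0.191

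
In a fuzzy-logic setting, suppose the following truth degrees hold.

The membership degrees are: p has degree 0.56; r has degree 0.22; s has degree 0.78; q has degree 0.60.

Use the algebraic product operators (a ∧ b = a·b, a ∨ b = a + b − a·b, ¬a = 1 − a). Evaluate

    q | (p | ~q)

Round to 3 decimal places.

0.894

~q = 1 − 0.6000 = 0.4000
p | ~q = a + b − a·b on (0.5600, 0.4000) = 0.7360
q | (p | ~q) = a + b − a·b on (0.6000, 0.7360) = 0.8944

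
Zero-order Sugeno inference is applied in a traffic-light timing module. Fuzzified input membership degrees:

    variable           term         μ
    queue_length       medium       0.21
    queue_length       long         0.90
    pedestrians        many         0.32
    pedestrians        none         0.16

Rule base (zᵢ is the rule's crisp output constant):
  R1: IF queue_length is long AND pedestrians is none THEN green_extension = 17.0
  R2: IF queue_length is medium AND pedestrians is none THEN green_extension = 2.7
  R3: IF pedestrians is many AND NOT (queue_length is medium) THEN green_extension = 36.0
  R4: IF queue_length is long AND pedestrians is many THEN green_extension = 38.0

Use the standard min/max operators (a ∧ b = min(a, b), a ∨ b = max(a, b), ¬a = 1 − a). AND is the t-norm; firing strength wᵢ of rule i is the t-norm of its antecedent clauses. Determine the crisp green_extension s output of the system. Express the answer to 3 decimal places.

27.950

R1 (z=17.0): long=0.90, none=0.16; AND[min(a, b)] → w = 0.16
R2 (z=2.7): medium=0.21, none=0.16; AND[min(a, b)] → w = 0.16
R3 (z=36.0): many=0.32, ¬medium=1−0.21=0.79; AND[min(a, b)] → w = 0.32
R4 (z=38.0): long=0.90, many=0.32; AND[min(a, b)] → w = 0.32
Weighted average = (0.16·17.0 + 0.16·2.7 + 0.32·36.0 + 0.32·38.0) / (0.16 + 0.16 + 0.32 + 0.32)
  = 26.8320 / 0.9600 = 27.950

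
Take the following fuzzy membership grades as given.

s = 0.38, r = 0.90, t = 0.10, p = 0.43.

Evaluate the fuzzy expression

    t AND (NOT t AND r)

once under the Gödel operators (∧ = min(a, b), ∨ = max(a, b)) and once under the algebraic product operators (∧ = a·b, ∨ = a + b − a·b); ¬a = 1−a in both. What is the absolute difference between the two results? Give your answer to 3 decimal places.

0.019

Under Gödel:
  NOT t = 1 − 0.10 = 0.90
  NOT t AND r = min(a, b) on (0.90, 0.90) = 0.90
  t AND (NOT t AND r) = min(a, b) on (0.10, 0.90) = 0.10
  → value = 0.1000
Under algebraic product:
  NOT t = 1 − 0.1000 = 0.9000
  NOT t AND r = a·b on (0.9000, 0.9000) = 0.8100
  t AND (NOT t AND r) = a·b on (0.1000, 0.8100) = 0.0810
  → value = 0.0810
|0.1000 − 0.0810| = 0.019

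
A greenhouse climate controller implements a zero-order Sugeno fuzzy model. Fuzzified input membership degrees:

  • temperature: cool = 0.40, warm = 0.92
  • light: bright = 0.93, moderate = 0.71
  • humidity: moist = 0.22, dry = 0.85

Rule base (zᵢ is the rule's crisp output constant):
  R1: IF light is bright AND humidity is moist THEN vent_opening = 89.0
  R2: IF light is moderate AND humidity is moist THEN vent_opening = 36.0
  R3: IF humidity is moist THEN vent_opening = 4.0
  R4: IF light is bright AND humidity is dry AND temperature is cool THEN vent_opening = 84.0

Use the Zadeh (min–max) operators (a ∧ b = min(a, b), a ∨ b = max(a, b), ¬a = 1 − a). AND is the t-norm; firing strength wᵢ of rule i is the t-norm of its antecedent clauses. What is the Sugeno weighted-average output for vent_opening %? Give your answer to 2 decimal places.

58.47

R1 (z=89.0): bright=0.93, moist=0.22; AND[min(a, b)] → w = 0.22
R2 (z=36.0): moderate=0.71, moist=0.22; AND[min(a, b)] → w = 0.22
R3 (z=4.0): moist=0.22 → w = 0.22
R4 (z=84.0): bright=0.93, dry=0.85, cool=0.40; AND[min(a, b)] → w = 0.40
Weighted average = (0.22·89.0 + 0.22·36.0 + 0.22·4.0 + 0.40·84.0) / (0.22 + 0.22 + 0.22 + 0.40)
  = 61.9800 / 1.0600 = 58.47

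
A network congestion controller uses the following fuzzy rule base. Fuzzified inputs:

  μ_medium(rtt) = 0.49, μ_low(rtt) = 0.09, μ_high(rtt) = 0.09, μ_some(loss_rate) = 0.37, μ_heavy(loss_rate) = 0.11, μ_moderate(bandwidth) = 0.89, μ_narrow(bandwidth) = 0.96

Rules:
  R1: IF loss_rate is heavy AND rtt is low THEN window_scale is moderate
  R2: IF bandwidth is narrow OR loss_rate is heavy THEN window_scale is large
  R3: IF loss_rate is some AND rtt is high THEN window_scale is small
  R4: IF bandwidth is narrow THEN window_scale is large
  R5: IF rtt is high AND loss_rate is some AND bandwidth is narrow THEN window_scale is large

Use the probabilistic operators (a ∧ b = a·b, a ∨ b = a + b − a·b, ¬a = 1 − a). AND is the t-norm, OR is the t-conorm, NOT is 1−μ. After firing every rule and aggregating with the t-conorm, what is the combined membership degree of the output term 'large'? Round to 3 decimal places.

0.999

R1: heavy=0.11, low=0.09; AND[a·b] → w = 0.0099
R2: narrow=0.96, heavy=0.11; OR[a + b − a·b] → w = 0.9644
R3: some=0.37, high=0.09; AND[a·b] → w = 0.0333
R4: narrow=0.96 → w = 0.9600
R5: high=0.09, some=0.37, narrow=0.96; AND[a·b] → w = 0.0320
Rules with consequent 'large': {R2, R4, R5} → strengths 0.9644, 0.9600, 0.0320
Aggregate via t-conorm [a + b − a·b]: 0.9986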